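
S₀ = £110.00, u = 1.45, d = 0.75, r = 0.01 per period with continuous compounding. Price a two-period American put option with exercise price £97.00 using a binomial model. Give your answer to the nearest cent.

Risk-neutral probability p = (e^0.01 − 0.75)/(1.45 − 0.75) = 0.2601/0.7000 = 0.3715
Terminal stock prices: S_uu = 231.3, S_ud = 119.6, S_dd = 61.88
Terminal payoffs (K − S): max(-134.3, 0) = 0, max(-22.62, 0) = 0, max(35.12, 0) = 35.12
Node u (S = 159.5): continuation = e^(−0.01)·[0.3715·0.0000 + 0.6285·0.0000] = 0.0000; exercise value = 0.0000 ≤ continuation, so V_u = 0.0000
Node d (S = 82.5): continuation = e^(−0.01)·[0.3715·0.0000 + 0.6285·35.1250] = 21.8564; exercise value = 14.5000 ≤ continuation, so V_d = 21.8564
Node 0 (S = 110): continuation = e^(−0.01)·[0.3715·0.0000 + 0.6285·21.8564] = 13.6001; exercise value = 0.0000 ≤ continuation, so V_0 = 13.6001

£13.60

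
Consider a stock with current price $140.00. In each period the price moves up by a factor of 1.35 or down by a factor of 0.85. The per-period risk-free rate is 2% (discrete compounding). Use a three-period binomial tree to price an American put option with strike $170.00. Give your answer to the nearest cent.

Risk-neutral probability p = (1 + 0.02 − 0.85)/(1.35 − 0.85) = 0.1700/0.5000 = 0.3400
Terminal stock prices: S_uuu = 344.5, S_uud = 216.9, S_udd = 136.6, S_ddd = 85.98
Terminal payoffs (K − S): max(-174.5, 0) = 0, max(-46.88, 0) = 0, max(33.45, 0) = 33.45, max(84.02, 0) = 84.02
Node uu (S = 255.2): continuation = 1/1.02·[0.3400·0.0000 + 0.6600·0.0000] = 0.0000; exercise value = 0.0000 ≤ continuation, so V_uu = 0.0000
Node ud (S = 160.7): continuation = 1/1.02·[0.3400·0.0000 + 0.6600·33.4475] = 21.6425; exercise value = 9.3500 ≤ continuation, so V_ud = 21.6425
Node dd (S = 101.1): continuation = 1/1.02·[0.3400·33.4475 + 0.6600·84.0225] = 65.5167; exercise value = 68.8500 > continuation, so V_dd = 68.8500 (exercise)
Node u (S = 189): continuation = 1/1.02·[0.3400·0.0000 + 0.6600·21.6425] = 14.0040; exercise value = 0.0000 ≤ continuation, so V_u = 14.0040
Node d (S = 119): continuation = 1/1.02·[0.3400·21.6425 + 0.6600·68.8500] = 51.7642; exercise value = 51.0000 ≤ continuation, so V_d = 51.7642
Node 0 (S = 140): continuation = 1/1.02·[0.3400·14.0040 + 0.6600·51.7642] = 38.1625; exercise value = 30.0000 ≤ continuation, so V_0 = 38.1625

$38.16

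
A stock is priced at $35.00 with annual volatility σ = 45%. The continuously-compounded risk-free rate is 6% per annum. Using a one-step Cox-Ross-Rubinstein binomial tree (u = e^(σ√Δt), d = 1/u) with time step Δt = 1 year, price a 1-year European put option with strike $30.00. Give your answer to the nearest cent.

CRR parameters: u = e^(σ√Δt) = e^(0.45·√1) = 1.5683, d = 1/u = 0.6376
Per-period rate: rΔt = 0.06·1 = 0.06, so R = e^0.06 = 1.0618
Risk-neutral probability p = (e^0.06 − 0.6376)/(1.5683 − 0.6376) = 0.4242/0.9307 = 0.4558
Terminal stock prices: S_u = 54.89, S_d = 22.32
Terminal payoffs (K − S): max(-24.89, 0) = 0, max(7.683, 0) = 7.683
Node 0 (S = 35): V_0 = e^(−0.06)·[0.4558·0.0000 + 0.5442·7.6830] = 3.9376

$3.94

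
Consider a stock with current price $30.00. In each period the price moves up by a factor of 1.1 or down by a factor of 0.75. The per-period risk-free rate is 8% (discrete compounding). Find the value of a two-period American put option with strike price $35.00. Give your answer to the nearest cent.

$5.00

Risk-neutral probability p = (1 + 0.08 − 0.75)/(1.1 − 0.75) = 0.3300/0.3500 = 0.9429
Terminal stock prices: S_uu = 36.3, S_ud = 24.75, S_dd = 16.88
Terminal payoffs (K − S): max(-1.3, 0) = 0, max(10.25, 0) = 10.25, max(18.12, 0) = 18.12
Node u (S = 33): continuation = 1/1.08·[0.9429·0.0000 + 0.0571·10.2500] = 0.5423; exercise value = 2.0000 > continuation, so V_u = 2.0000 (exercise)
Node d (S = 22.5): continuation = 1/1.08·[0.9429·10.2500 + 0.0571·18.1250] = 9.9074; exercise value = 12.5000 > continuation, so V_d = 12.5000 (exercise)
Node 0 (S = 30): continuation = 1/1.08·[0.9429·2.0000 + 0.0571·12.5000] = 2.4074; exercise value = 5.0000 > continuation, so V_0 = 5.0000 (exercise)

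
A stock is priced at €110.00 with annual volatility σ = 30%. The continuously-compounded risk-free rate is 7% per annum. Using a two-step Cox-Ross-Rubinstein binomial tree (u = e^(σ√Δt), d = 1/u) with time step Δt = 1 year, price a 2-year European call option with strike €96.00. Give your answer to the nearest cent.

CRR parameters: u = e^(σ√Δt) = e^(0.3·√1) = 1.3499, d = 1/u = 0.7408
Per-period rate: rΔt = 0.07·1 = 0.07, so R = e^0.07 = 1.0725
Risk-neutral probability p = (e^0.07 − 0.7408)/(1.3499 − 0.7408) = 0.3317/0.6090 = 0.5446
Terminal stock prices: S_uu = 200.4, S_ud = 110, S_dd = 60.37
Terminal payoffs (S − K): max(104.4, 0) = 104.4, max(14, 0) = 14, max(-35.63, 0) = 0
Node u (S = 148.5): V_u = e^(−0.07)·[0.5446·104.4331 + 0.4554·14.0000] = 58.9747
Node d (S = 81.49): V_d = e^(−0.07)·[0.5446·14.0000 + 0.4554·0.0000] = 7.1091
Node 0 (S = 110): V_0 = e^(−0.07)·[0.5446·58.9747 + 0.4554·7.1091] = 32.9654

€32.97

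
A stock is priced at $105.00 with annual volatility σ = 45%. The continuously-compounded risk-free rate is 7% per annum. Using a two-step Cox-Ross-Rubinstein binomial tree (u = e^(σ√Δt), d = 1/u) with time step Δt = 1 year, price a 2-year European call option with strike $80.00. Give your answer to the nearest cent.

CRR parameters: u = e^(σ√Δt) = e^(0.45·√1) = 1.5683, d = 1/u = 0.6376
Per-period rate: rΔt = 0.07·1 = 0.07, so R = e^0.07 = 1.0725
Risk-neutral probability p = (e^0.07 − 0.6376)/(1.5683 − 0.6376) = 0.4349/0.9307 = 0.4673
Terminal stock prices: S_uu = 258.3, S_ud = 105, S_dd = 42.69
Terminal payoffs (S − K): max(178.3, 0) = 178.3, max(25, 0) = 25, max(-37.31, 0) = 0
Node u (S = 164.7): V_u = e^(−0.07)·[0.4673·178.2583 + 0.5327·25.0000] = 90.0813
Node d (S = 66.95): V_d = e^(−0.07)·[0.4673·25.0000 + 0.5327·0.0000] = 10.8920
Node 0 (S = 105): V_0 = e^(−0.07)·[0.4673·90.0813 + 0.5327·10.8920] = 44.6567

$44.66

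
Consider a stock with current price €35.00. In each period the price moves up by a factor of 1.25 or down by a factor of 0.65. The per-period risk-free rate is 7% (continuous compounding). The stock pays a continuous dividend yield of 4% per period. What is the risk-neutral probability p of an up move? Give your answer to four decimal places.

Per-period risk-free factor R = e^0.07 = 1.0725; dividend-adjusted growth = e^(0.07−0.04) = 1.0305.
Risk-neutral probability p = (1.0305 − 0.65)/(1.25 − 0.65) = 0.3805/0.6000 = 0.6341

p = 0.6341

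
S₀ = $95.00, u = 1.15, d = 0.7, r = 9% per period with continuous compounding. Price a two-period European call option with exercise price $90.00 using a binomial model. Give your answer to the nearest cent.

$22.84

Risk-neutral probability p = (e^0.09 − 0.7)/(1.15 − 0.7) = 0.3942/0.4500 = 0.8759
Terminal stock prices: S_uu = 125.6, S_ud = 76.47, S_dd = 46.55
Terminal payoffs (S − K): max(35.64, 0) = 35.64, max(-13.53, 0) = 0, max(-43.45, 0) = 0
Node u (S = 109.2): V_u = e^(−0.09)·[0.8759·35.6375 + 0.1241·0.0000] = 28.5297
Node d (S = 66.5): V_d = e^(−0.09)·[0.8759·0.0000 + 0.1241·0.0000] = 0.0000
Node 0 (S = 95): V_0 = e^(−0.09)·[0.8759·28.5297 + 0.1241·0.0000] = 22.8395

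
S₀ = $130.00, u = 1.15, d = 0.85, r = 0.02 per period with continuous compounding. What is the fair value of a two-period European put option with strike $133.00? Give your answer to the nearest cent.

$9.82

Risk-neutral probability p = (e^0.02 − 0.85)/(1.15 − 0.85) = 0.1702/0.3000 = 0.5673
Terminal stock prices: S_uu = 171.9, S_ud = 127.1, S_dd = 93.92
Terminal payoffs (K − S): max(-38.92, 0) = 0, max(5.925, 0) = 5.925, max(39.08, 0) = 39.08
Node u (S = 149.5): V_u = e^(−0.02)·[0.5673·0.0000 + 0.4327·5.9250] = 2.5128
Node d (S = 110.5): V_d = e^(−0.02)·[0.5673·5.9250 + 0.4327·39.0750] = 19.8664
Node 0 (S = 130): V_0 = e^(−0.02)·[0.5673·2.5128 + 0.4327·19.8664] = 9.8226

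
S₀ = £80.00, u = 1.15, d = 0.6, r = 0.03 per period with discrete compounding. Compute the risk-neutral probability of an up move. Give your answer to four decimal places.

p = 0.7818

Risk-neutral probability p = (1 + 0.03 − 0.6)/(1.15 − 0.6) = 0.4300/0.5500 = 0.7818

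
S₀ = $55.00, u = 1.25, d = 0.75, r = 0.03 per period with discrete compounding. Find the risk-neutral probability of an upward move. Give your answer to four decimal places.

p = 0.5600

Risk-neutral probability p = (1 + 0.03 − 0.75)/(1.25 − 0.75) = 0.2800/0.5000 = 0.5600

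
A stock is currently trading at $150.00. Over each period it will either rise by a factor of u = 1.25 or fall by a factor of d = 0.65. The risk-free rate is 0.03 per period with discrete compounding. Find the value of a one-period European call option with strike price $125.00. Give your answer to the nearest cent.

$38.43

Risk-neutral probability p = (1 + 0.03 − 0.65)/(1.25 − 0.65) = 0.3800/0.6000 = 0.6333
Terminal stock prices: S_u = 187.5, S_d = 97.5
Terminal payoffs (S − K): max(62.5, 0) = 62.5, max(-27.5, 0) = 0
Node 0 (S = 150): V_0 = 1/1.03·[0.6333·62.5000 + 0.3667·0.0000] = 38.4304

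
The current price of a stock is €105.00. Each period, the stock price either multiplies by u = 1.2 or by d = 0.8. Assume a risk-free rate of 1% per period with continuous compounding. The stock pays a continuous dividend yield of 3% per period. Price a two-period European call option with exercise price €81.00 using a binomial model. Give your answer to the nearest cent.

€23.57

Per-period risk-free factor R = e^0.01 = 1.0101; dividend-adjusted growth = e^(0.01−0.03) = 0.9802.
Risk-neutral probability p = (0.9802 − 0.8)/(1.2 − 0.8) = 0.1802/0.4000 = 0.4505
Terminal stock prices: S_uu = 151.2, S_ud = 100.8, S_dd = 67.2
Terminal payoffs (S − K): max(70.2, 0) = 70.2, max(19.8, 0) = 19.8, max(-13.8, 0) = 0
Node u (S = 126): V_u = e^(−0.01)·[0.4505·70.2000 + 0.5495·19.8000] = 42.0821
Node d (S = 84): V_d = e^(−0.01)·[0.4505·19.8000 + 0.5495·0.0000] = 8.8311
Node 0 (S = 105): V_0 = e^(−0.01)·[0.4505·42.0821 + 0.5495·8.8311] = 23.5736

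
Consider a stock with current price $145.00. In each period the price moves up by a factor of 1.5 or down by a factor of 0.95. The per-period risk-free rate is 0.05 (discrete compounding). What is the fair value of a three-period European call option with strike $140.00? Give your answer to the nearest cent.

$31.48

Risk-neutral probability p = (1 + 0.05 − 0.95)/(1.5 − 0.95) = 0.1000/0.5500 = 0.1818
Terminal stock prices: S_uuu = 489.4, S_uud = 309.9, S_udd = 196.3, S_ddd = 124.3
Terminal payoffs (S − K): max(349.4, 0) = 349.4, max(169.9, 0) = 169.9, max(56.29, 0) = 56.29, max(-15.68, 0) = 0
Node uu (S = 326.2): V_uu = 1/1.05·[0.1818·349.3750 + 0.8182·169.9375] = 192.9167
Node ud (S = 206.6): V_ud = 1/1.05·[0.1818·169.9375 + 0.8182·56.2937] = 73.2917
Node dd (S = 130.9): V_dd = 1/1.05·[0.1818·56.2937 + 0.8182·0.0000] = 9.7478
Node u (S = 217.5): V_u = 1/1.05·[0.1818·192.9167 + 0.8182·73.2917] = 90.5159
Node d (S = 137.8): V_d = 1/1.05·[0.1818·73.2917 + 0.8182·9.7478] = 20.2869
Node 0 (S = 145): V_0 = 1/1.05·[0.1818·90.5159 + 0.8182·20.2869] = 31.4817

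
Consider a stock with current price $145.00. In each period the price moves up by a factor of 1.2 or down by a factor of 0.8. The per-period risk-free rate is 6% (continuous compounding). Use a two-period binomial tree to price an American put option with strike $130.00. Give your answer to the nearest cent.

Risk-neutral probability p = (e^0.06 − 0.8)/(1.2 − 0.8) = 0.2618/0.4000 = 0.6546
Terminal stock prices: S_uu = 208.8, S_ud = 139.2, S_dd = 92.8
Terminal payoffs (K − S): max(-78.8, 0) = 0, max(-9.2, 0) = 0, max(37.2, 0) = 37.2
Node u (S = 174): continuation = e^(−0.06)·[0.6546·0.0000 + 0.3454·0.0000] = 0.0000; exercise value = 0.0000 ≤ continuation, so V_u = 0.0000
Node d (S = 116): continuation = e^(−0.06)·[0.6546·0.0000 + 0.3454·37.2000] = 12.1009; exercise value = 14.0000 > continuation, so V_d = 14.0000 (exercise)
Node 0 (S = 145): continuation = e^(−0.06)·[0.6546·0.0000 + 0.3454·14.0000] = 4.5541; exercise value = 0.0000 ≤ continuation, so V_0 = 4.5541

$4.55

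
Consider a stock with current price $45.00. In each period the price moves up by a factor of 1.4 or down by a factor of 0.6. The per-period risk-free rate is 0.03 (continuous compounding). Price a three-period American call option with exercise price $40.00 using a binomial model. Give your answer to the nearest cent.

$16.62

Risk-neutral probability p = (e^0.03 − 0.6)/(1.4 − 0.6) = 0.4305/0.8000 = 0.5381
Terminal stock prices: S_uuu = 123.5, S_uud = 52.92, S_udd = 22.68, S_ddd = 9.72
Terminal payoffs (S − K): max(83.48, 0) = 83.48, max(12.92, 0) = 12.92, max(-17.32, 0) = 0, max(-30.28, 0) = 0
Node uu (S = 88.2): continuation = e^(−0.03)·[0.5381·83.4800 + 0.4619·12.9200] = 49.3822; exercise value = 48.2000 ≤ continuation, so V_uu = 49.3822
Node ud (S = 37.8): continuation = e^(−0.03)·[0.5381·12.9200 + 0.4619·0.0000] = 6.7464; exercise value = 0.0000 ≤ continuation, so V_ud = 6.7464
Node dd (S = 16.2): continuation = e^(−0.03)·[0.5381·0.0000 + 0.4619·0.0000] = 0.0000; exercise value = 0.0000 ≤ continuation, so V_dd = 0.0000
Node u (S = 63): continuation = e^(−0.03)·[0.5381·49.3822 + 0.4619·6.7464] = 28.8100; exercise value = 23.0000 ≤ continuation, so V_u = 28.8100
Node d (S = 27): continuation = e^(−0.03)·[0.5381·6.7464 + 0.4619·0.0000] = 3.5227; exercise value = 0.0000 ≤ continuation, so V_d = 3.5227
Node 0 (S = 45): continuation = e^(−0.03)·[0.5381·28.8100 + 0.4619·3.5227] = 16.6227; exercise value = 5.0000 ≤ continuation, so V_0 = 16.6227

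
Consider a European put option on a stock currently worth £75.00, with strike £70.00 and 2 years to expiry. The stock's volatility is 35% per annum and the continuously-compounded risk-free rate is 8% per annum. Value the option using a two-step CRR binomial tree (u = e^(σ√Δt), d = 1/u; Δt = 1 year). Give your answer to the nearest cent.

CRR parameters: u = e^(σ√Δt) = e^(0.35·√1) = 1.4191, d = 1/u = 0.7047
Per-period rate: rΔt = 0.08·1 = 0.08, so R = e^0.08 = 1.0833
Risk-neutral probability p = (e^0.08 − 0.7047)/(1.4191 − 0.7047) = 0.3786/0.7144 = 0.5300
Terminal stock prices: S_uu = 151, S_ud = 75, S_dd = 37.24
Terminal payoffs (K − S): max(-81.03, 0) = 0, max(-5, 0) = 0, max(32.76, 0) = 32.76
Node u (S = 106.4): V_u = e^(−0.08)·[0.5300·0.0000 + 0.4700·0.0000] = 0.0000
Node d (S = 52.85): V_d = e^(−0.08)·[0.5300·0.0000 + 0.4700·32.7561] = 14.2127
Node 0 (S = 75): V_0 = e^(−0.08)·[0.5300·0.0000 + 0.4700·14.2127] = 6.1668

£6.17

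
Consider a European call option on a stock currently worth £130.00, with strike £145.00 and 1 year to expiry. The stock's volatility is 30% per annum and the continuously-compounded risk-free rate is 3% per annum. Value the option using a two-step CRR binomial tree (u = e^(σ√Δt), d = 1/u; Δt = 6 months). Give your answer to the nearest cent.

£12.13

CRR parameters: u = e^(σ√Δt) = e^(0.3·√0.5) = 1.2363, d = 1/u = 0.8089
Per-period rate: rΔt = 0.03·0.5 = 0.015, so R = e^0.015 = 1.0151
Risk-neutral probability p = (e^0.015 − 0.8089)/(1.2363 − 0.8089) = 0.2063/0.4275 = 0.4825
Terminal stock prices: S_uu = 198.7, S_ud = 130, S_dd = 85.05
Terminal payoffs (S − K): max(53.7, 0) = 53.7, max(-15, 0) = 0, max(-59.95, 0) = 0
Node u (S = 160.7): V_u = e^(−0.015)·[0.4825·53.7005 + 0.5175·0.0000] = 25.5258
Node d (S = 105.2): V_d = e^(−0.015)·[0.4825·0.0000 + 0.5175·0.0000] = 0.0000
Node 0 (S = 130): V_0 = e^(−0.015)·[0.4825·25.5258 + 0.5175·0.0000] = 12.1334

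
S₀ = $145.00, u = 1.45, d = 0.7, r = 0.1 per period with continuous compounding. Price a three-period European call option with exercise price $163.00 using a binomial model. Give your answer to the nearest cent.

$47.62

Risk-neutral probability p = (e^0.1 − 0.7)/(1.45 − 0.7) = 0.4052/0.7500 = 0.5402
Terminal stock prices: S_uuu = 442.1, S_uud = 213.4, S_udd = 103, S_ddd = 49.73
Terminal payoffs (S − K): max(279.1, 0) = 279.1, max(50.4, 0) = 50.4, max(-59.98, 0) = 0, max(-113.3, 0) = 0
Node uu (S = 304.9): V_uu = e^(−0.1)·[0.5402·279.0506 + 0.4598·50.4038] = 157.3740
Node ud (S = 147.2): V_ud = e^(−0.1)·[0.5402·50.4038 + 0.4598·0.0000] = 24.6383
Node dd (S = 71.05): V_dd = e^(−0.1)·[0.5402·0.0000 + 0.4598·0.0000] = 0.0000
Node u (S = 210.2): V_u = e^(−0.1)·[0.5402·157.3740 + 0.4598·24.6383] = 87.1773
Node d (S = 101.5): V_d = e^(−0.1)·[0.5402·24.6383 + 0.4598·0.0000] = 12.0436
Node 0 (S = 145): V_0 = e^(−0.1)·[0.5402·87.1773 + 0.4598·12.0436] = 47.6243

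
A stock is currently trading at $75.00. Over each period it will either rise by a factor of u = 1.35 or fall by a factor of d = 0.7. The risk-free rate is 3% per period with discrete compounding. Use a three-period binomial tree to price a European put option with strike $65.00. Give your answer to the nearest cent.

$9.49

Risk-neutral probability p = (1 + 0.03 − 0.7)/(1.35 − 0.7) = 0.3300/0.6500 = 0.5077
Terminal stock prices: S_uuu = 184.5, S_uud = 95.68, S_udd = 49.61, S_ddd = 25.72
Terminal payoffs (K − S): max(-119.5, 0) = 0, max(-30.68, 0) = 0, max(15.39, 0) = 15.39, max(39.28, 0) = 39.28
Node uu (S = 136.7): V_uu = 1/1.03·[0.5077·0.0000 + 0.4923·0.0000] = 0.0000
Node ud (S = 70.88): V_ud = 1/1.03·[0.5077·0.0000 + 0.4923·15.3875] = 7.3547
Node dd (S = 36.75): V_dd = 1/1.03·[0.5077·15.3875 + 0.4923·39.2750] = 26.3568
Node u (S = 101.2): V_u = 1/1.03·[0.5077·0.0000 + 0.4923·7.3547] = 3.5153
Node d (S = 52.5): V_d = 1/1.03·[0.5077·7.3547 + 0.4923·26.3568] = 16.2229
Node 0 (S = 75): V_0 = 1/1.03·[0.5077·3.5153 + 0.4923·16.2229] = 9.4868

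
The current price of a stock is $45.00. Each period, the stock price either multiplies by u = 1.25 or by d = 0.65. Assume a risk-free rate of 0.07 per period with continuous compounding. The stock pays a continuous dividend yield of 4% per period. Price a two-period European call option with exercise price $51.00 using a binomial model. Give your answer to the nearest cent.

$6.75

Per-period risk-free factor R = e^0.07 = 1.0725; dividend-adjusted growth = e^(0.07−0.04) = 1.0305.
Risk-neutral probability p = (1.0305 − 0.65)/(1.25 − 0.65) = 0.3805/0.6000 = 0.6341
Terminal stock prices: S_uu = 70.31, S_ud = 36.56, S_dd = 19.01
Terminal payoffs (S − K): max(19.31, 0) = 19.31, max(-14.44, 0) = 0, max(-31.99, 0) = 0
Node u (S = 56.25): V_u = e^(−0.07)·[0.6341·19.3125 + 0.3659·0.0000] = 11.4180
Node d (S = 29.25): V_d = e^(−0.07)·[0.6341·0.0000 + 0.3659·0.0000] = 0.0000
Node 0 (S = 45): V_0 = e^(−0.07)·[0.6341·11.4180 + 0.3659·0.0000] = 6.7506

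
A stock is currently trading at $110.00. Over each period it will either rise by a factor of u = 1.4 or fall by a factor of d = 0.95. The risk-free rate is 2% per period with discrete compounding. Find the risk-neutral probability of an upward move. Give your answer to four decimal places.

p = 0.1556

Risk-neutral probability p = (1 + 0.02 − 0.95)/(1.4 − 0.95) = 0.0700/0.4500 = 0.1556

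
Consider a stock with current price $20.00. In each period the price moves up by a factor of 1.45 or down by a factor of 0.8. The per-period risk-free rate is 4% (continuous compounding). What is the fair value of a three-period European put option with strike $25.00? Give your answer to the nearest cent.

Risk-neutral probability p = (e^0.04 − 0.8)/(1.45 − 0.8) = 0.2408/0.6500 = 0.3705
Terminal stock prices: S_uuu = 60.97, S_uud = 33.64, S_udd = 18.56, S_ddd = 10.24
Terminal payoffs (K − S): max(-35.97, 0) = 0, max(-8.64, 0) = 0, max(6.44, 0) = 6.44, max(14.76, 0) = 14.76
Node uu (S = 42.05): V_uu = e^(−0.04)·[0.3705·0.0000 + 0.6295·0.0000] = 0.0000
Node ud (S = 23.2): V_ud = e^(−0.04)·[0.3705·0.0000 + 0.6295·6.4400] = 3.8952
Node dd (S = 12.8): V_dd = e^(−0.04)·[0.3705·6.4400 + 0.6295·14.7600] = 11.2197
Node u (S = 29): V_u = e^(−0.04)·[0.3705·0.0000 + 0.6295·3.8952] = 2.3559
Node d (S = 16): V_d = e^(−0.04)·[0.3705·3.8952 + 0.6295·11.2197] = 8.1726
Node 0 (S = 20): V_0 = e^(−0.04)·[0.3705·2.3559 + 0.6295·8.1726] = 5.7817

$5.78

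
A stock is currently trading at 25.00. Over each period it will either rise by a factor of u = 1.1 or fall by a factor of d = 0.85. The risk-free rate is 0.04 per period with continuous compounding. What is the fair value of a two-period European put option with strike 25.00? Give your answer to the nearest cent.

0.90

Risk-neutral probability p = (e^0.04 − 0.85)/(1.1 − 0.85) = 0.1908/0.2500 = 0.7632
Terminal stock prices: S_uu = 30.25, S_ud = 23.38, S_dd = 18.06
Terminal payoffs (K − S): max(-5.25, 0) = 0, max(1.625, 0) = 1.625, max(6.938, 0) = 6.938
Node u (S = 27.5): V_u = e^(−0.04)·[0.7632·0.0000 + 0.2368·1.6250] = 0.3696
Node d (S = 21.25): V_d = e^(−0.04)·[0.7632·1.6250 + 0.2368·6.9375] = 2.7697
Node 0 (S = 25): V_0 = e^(−0.04)·[0.7632·0.3696 + 0.2368·2.7697] = 0.9011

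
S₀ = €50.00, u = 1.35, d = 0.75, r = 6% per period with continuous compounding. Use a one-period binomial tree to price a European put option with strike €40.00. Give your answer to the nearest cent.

€1.13

Risk-neutral probability p = (e^0.06 − 0.75)/(1.35 − 0.75) = 0.3118/0.6000 = 0.5197
Terminal stock prices: S_u = 67.5, S_d = 37.5
Terminal payoffs (K − S): max(-27.5, 0) = 0, max(2.5, 0) = 2.5
Node 0 (S = 50): V_0 = e^(−0.06)·[0.5197·0.0000 + 0.4803·2.5000] = 1.1308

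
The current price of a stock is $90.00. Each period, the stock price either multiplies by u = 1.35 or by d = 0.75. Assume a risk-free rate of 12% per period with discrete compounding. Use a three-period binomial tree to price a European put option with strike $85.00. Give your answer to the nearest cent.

$5.11

Risk-neutral probability p = (1 + 0.12 − 0.75)/(1.35 − 0.75) = 0.3700/0.6000 = 0.6167
Terminal stock prices: S_uuu = 221.4, S_uud = 123, S_udd = 68.34, S_ddd = 37.97
Terminal payoffs (K − S): max(-136.4, 0) = 0, max(-38.02, 0) = 0, max(16.66, 0) = 16.66, max(47.03, 0) = 47.03
Node uu (S = 164): V_uu = 1/1.12·[0.6167·0.0000 + 0.3833·0.0000] = 0.0000
Node ud (S = 91.13): V_ud = 1/1.12·[0.6167·0.0000 + 0.3833·16.6562] = 5.7008
Node dd (S = 50.62): V_dd = 1/1.12·[0.6167·16.6562 + 0.3833·47.0312] = 25.2679
Node u (S = 121.5): V_u = 1/1.12·[0.6167·0.0000 + 0.3833·5.7008] = 1.9512
Node d (S = 67.5): V_d = 1/1.12·[0.6167·5.7008 + 0.3833·25.2679] = 11.7871
Node 0 (S = 90): V_0 = 1/1.12·[0.6167·1.9512 + 0.3833·11.7871] = 5.1086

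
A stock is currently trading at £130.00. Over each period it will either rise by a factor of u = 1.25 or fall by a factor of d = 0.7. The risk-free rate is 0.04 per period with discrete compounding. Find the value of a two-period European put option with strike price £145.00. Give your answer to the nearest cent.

Risk-neutral probability p = (1 + 0.04 − 0.7)/(1.25 − 0.7) = 0.3400/0.5500 = 0.6182
Terminal stock prices: S_uu = 203.1, S_ud = 113.7, S_dd = 63.7
Terminal payoffs (K − S): max(-58.12, 0) = 0, max(31.25, 0) = 31.25, max(81.3, 0) = 81.3
Node u (S = 162.5): V_u = 1/1.04·[0.6182·0.0000 + 0.3818·31.2500] = 11.4729
Node d (S = 91): V_d = 1/1.04·[0.6182·31.2500 + 0.3818·81.3000] = 48.4231
Node 0 (S = 130): V_0 = 1/1.04·[0.6182·11.4729 + 0.3818·48.4231] = 24.5973

£24.60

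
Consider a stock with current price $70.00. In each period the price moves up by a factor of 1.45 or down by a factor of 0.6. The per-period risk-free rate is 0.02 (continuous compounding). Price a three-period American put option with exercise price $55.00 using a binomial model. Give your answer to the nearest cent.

$11.72

Risk-neutral probability p = (e^0.02 − 0.6)/(1.45 − 0.6) = 0.4202/0.8500 = 0.4944
Terminal stock prices: S_uuu = 213.4, S_uud = 88.31, S_udd = 36.54, S_ddd = 15.12
Terminal payoffs (K − S): max(-158.4, 0) = 0, max(-33.31, 0) = 0, max(18.46, 0) = 18.46, max(39.88, 0) = 39.88
Node uu (S = 147.2): continuation = e^(−0.02)·[0.4944·0.0000 + 0.5056·0.0000] = 0.0000; exercise value = 0.0000 ≤ continuation, so V_uu = 0.0000
Node ud (S = 60.9): continuation = e^(−0.02)·[0.4944·0.0000 + 0.5056·18.4600] = 9.1494; exercise value = 0.0000 ≤ continuation, so V_ud = 9.1494
Node dd (S = 25.2): continuation = e^(−0.02)·[0.4944·18.4600 + 0.5056·39.8800] = 28.7109; exercise value = 29.8000 > continuation, so V_dd = 29.8000 (exercise)
Node u (S = 101.5): continuation = e^(−0.02)·[0.4944·0.0000 + 0.5056·9.1494] = 4.5347; exercise value = 0.0000 ≤ continuation, so V_u = 4.5347
Node d (S = 42): continuation = e^(−0.02)·[0.4944·9.1494 + 0.5056·29.8000] = 19.2033; exercise value = 13.0000 ≤ continuation, so V_d = 19.2033
Node 0 (S = 70): continuation = e^(−0.02)·[0.4944·4.5347 + 0.5056·19.2033] = 11.7152; exercise value = 0.0000 ≤ continuation, so V_0 = 11.7152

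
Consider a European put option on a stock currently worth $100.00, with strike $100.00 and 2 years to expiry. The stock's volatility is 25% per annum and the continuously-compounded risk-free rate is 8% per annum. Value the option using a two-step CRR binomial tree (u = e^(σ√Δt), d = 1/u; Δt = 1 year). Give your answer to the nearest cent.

$5.29

CRR parameters: u = e^(σ√Δt) = e^(0.25·√1) = 1.2840, d = 1/u = 0.7788
Per-period rate: rΔt = 0.08·1 = 0.08, so R = e^0.08 = 1.0833
Risk-neutral probability p = (e^0.08 − 0.7788)/(1.2840 − 0.7788) = 0.3045/0.5052 = 0.6027
Terminal stock prices: S_uu = 164.9, S_ud = 100, S_dd = 60.65
Terminal payoffs (K − S): max(-64.87, 0) = 0, max(0, 0) = 0, max(39.35, 0) = 39.35
Node u (S = 128.4): V_u = e^(−0.08)·[0.6027·0.0000 + 0.3973·0.0000] = 0.0000
Node d (S = 77.88): V_d = e^(−0.08)·[0.6027·0.0000 + 0.3973·39.3469] = 14.4316
Node 0 (S = 100): V_0 = e^(−0.08)·[0.6027·0.0000 + 0.3973·14.4316] = 5.2932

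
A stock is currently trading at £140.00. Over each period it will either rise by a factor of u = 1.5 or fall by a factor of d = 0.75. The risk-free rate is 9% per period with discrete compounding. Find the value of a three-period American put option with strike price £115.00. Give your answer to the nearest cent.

£9.12

Risk-neutral probability p = (1 + 0.09 − 0.75)/(1.5 − 0.75) = 0.3400/0.7500 = 0.4533
Terminal stock prices: S_uuu = 472.5, S_uud = 236.2, S_udd = 118.1, S_ddd = 59.06
Terminal payoffs (K − S): max(-357.5, 0) = 0, max(-121.2, 0) = 0, max(-3.125, 0) = 0, max(55.94, 0) = 55.94
Node uu (S = 315): continuation = 1/1.09·[0.4533·0.0000 + 0.5467·0.0000] = 0.0000; exercise value = 0.0000 ≤ continuation, so V_uu = 0.0000
Node ud (S = 157.5): continuation = 1/1.09·[0.4533·0.0000 + 0.5467·0.0000] = 0.0000; exercise value = 0.0000 ≤ continuation, so V_ud = 0.0000
Node dd (S = 78.75): continuation = 1/1.09·[0.4533·0.0000 + 0.5467·55.9375] = 28.0543; exercise value = 36.2500 > continuation, so V_dd = 36.2500 (exercise)
Node u (S = 210): continuation = 1/1.09·[0.4533·0.0000 + 0.5467·0.0000] = 0.0000; exercise value = 0.0000 ≤ continuation, so V_u = 0.0000
Node d (S = 105): continuation = 1/1.09·[0.4533·0.0000 + 0.5467·36.2500] = 18.1804; exercise value = 10.0000 ≤ continuation, so V_d = 18.1804
Node 0 (S = 140): continuation = 1/1.09·[0.4533·0.0000 + 0.5467·18.1804] = 9.1180; exercise value = 0.0000 ≤ continuation, so V_0 = 9.1180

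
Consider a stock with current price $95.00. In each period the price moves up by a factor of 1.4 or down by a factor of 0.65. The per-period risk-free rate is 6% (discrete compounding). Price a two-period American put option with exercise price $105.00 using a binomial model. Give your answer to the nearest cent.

$22.59

Risk-neutral probability p = (1 + 0.06 − 0.65)/(1.4 − 0.65) = 0.4100/0.7500 = 0.5467
Terminal stock prices: S_uu = 186.2, S_ud = 86.45, S_dd = 40.14
Terminal payoffs (K − S): max(-81.2, 0) = 0, max(18.55, 0) = 18.55, max(64.86, 0) = 64.86
Node u (S = 133): continuation = 1/1.06·[0.5467·0.0000 + 0.4533·18.5500] = 7.9333; exercise value = 0.0000 ≤ continuation, so V_u = 7.9333
Node d (S = 61.75): continuation = 1/1.06·[0.5467·18.5500 + 0.4533·64.8625] = 37.3066; exercise value = 43.2500 > continuation, so V_d = 43.2500 (exercise)
Node 0 (S = 95): continuation = 1/1.06·[0.5467·7.9333 + 0.4533·43.2500] = 22.5883; exercise value = 10.0000 ≤ continuation, so V_0 = 22.5883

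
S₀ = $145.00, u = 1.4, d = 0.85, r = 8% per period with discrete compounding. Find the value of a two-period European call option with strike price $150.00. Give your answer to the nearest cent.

Risk-neutral probability p = (1 + 0.08 − 0.85)/(1.4 − 0.85) = 0.2300/0.5500 = 0.4182
Terminal stock prices: S_uu = 284.2, S_ud = 172.5, S_dd = 104.8
Terminal payoffs (S − K): max(134.2, 0) = 134.2, max(22.55, 0) = 22.55, max(-45.24, 0) = 0
Node u (S = 203): V_u = 1/1.08·[0.4182·134.2000 + 0.5818·22.5500] = 64.1111
Node d (S = 123.2): V_d = 1/1.08·[0.4182·22.5500 + 0.5818·0.0000] = 8.7315
Node 0 (S = 145): V_0 = 1/1.08·[0.4182·64.1111 + 0.5818·8.7315] = 29.5280

$29.53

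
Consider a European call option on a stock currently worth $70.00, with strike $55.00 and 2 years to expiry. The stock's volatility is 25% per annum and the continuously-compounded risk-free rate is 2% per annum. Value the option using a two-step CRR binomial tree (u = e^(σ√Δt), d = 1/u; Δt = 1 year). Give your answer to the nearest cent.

CRR parameters: u = e^(σ√Δt) = e^(0.25·√1) = 1.2840, d = 1/u = 0.7788
Per-period rate: rΔt = 0.02·1 = 0.02, so R = e^0.02 = 1.0202
Risk-neutral probability p = (e^0.02 − 0.7788)/(1.2840 − 0.7788) = 0.2414/0.5052 = 0.4778
Terminal stock prices: S_uu = 115.4, S_ud = 70, S_dd = 42.46
Terminal payoffs (S − K): max(60.41, 0) = 60.41, max(15, 0) = 15, max(-12.54, 0) = 0
Node u (S = 89.88): V_u = e^(−0.02)·[0.4778·60.4105 + 0.5222·15.0000] = 35.9709
Node d (S = 54.52): V_d = e^(−0.02)·[0.4778·15.0000 + 0.5222·0.0000] = 7.0252
Node 0 (S = 70): V_0 = e^(−0.02)·[0.4778·35.9709 + 0.5222·7.0252] = 20.4427

$20.44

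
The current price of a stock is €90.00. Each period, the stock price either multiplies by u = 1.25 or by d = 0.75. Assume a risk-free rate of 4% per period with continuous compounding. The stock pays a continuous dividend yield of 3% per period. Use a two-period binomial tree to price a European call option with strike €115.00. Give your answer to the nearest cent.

Per-period risk-free factor R = e^0.04 = 1.0408; dividend-adjusted growth = e^(0.04−0.03) = 1.0101.
Risk-neutral probability p = (1.0101 − 0.75)/(1.25 − 0.75) = 0.2601/0.5000 = 0.5201
Terminal stock prices: S_uu = 140.6, S_ud = 84.38, S_dd = 50.62
Terminal payoffs (S − K): max(25.62, 0) = 25.62, max(-30.62, 0) = 0, max(-64.38, 0) = 0
Node u (S = 112.5): V_u = e^(−0.04)·[0.5201·25.6250 + 0.4799·0.0000] = 12.8050
Node d (S = 67.5): V_d = e^(−0.04)·[0.5201·0.0000 + 0.4799·0.0000] = 0.0000
Node 0 (S = 90): V_0 = e^(−0.04)·[0.5201·12.8050 + 0.4799·0.0000] = 6.3987

€6.40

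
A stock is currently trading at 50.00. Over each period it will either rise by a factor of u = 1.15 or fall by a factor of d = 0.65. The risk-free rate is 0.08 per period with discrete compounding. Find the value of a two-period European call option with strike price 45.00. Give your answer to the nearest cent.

13.40

Risk-neutral probability p = (1 + 0.08 − 0.65)/(1.15 − 0.65) = 0.4300/0.5000 = 0.8600
Terminal stock prices: S_uu = 66.12, S_ud = 37.38, S_dd = 21.13
Terminal payoffs (S − K): max(21.12, 0) = 21.12, max(-7.625, 0) = 0, max(-23.87, 0) = 0
Node u (S = 57.5): V_u = 1/1.08·[0.8600·21.1250 + 0.1400·0.0000] = 16.8218
Node d (S = 32.5): V_d = 1/1.08·[0.8600·0.0000 + 0.1400·0.0000] = 0.0000
Node 0 (S = 50): V_0 = 1/1.08·[0.8600·16.8218 + 0.1400·0.0000] = 13.3951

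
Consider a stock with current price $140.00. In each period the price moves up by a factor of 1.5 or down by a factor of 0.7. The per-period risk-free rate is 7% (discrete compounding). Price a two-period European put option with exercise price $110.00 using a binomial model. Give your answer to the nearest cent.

Risk-neutral probability p = (1 + 0.07 − 0.7)/(1.5 − 0.7) = 0.3700/0.8000 = 0.4625
Terminal stock prices: S_uu = 315, S_ud = 147, S_dd = 68.6
Terminal payoffs (K − S): max(-205, 0) = 0, max(-37, 0) = 0, max(41.4, 0) = 41.4
Node u (S = 210): V_u = 1/1.07·[0.4625·0.0000 + 0.5375·0.0000] = 0.0000
Node d (S = 98): V_d = 1/1.07·[0.4625·0.0000 + 0.5375·41.4000] = 20.7967
Node 0 (S = 140): V_0 = 1/1.07·[0.4625·0.0000 + 0.5375·20.7967] = 10.4470

$10.45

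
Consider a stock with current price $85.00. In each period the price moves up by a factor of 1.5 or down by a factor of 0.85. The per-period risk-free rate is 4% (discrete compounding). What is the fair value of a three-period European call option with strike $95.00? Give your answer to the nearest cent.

$15.16

Risk-neutral probability p = (1 + 0.04 − 0.85)/(1.5 − 0.85) = 0.1900/0.6500 = 0.2923
Terminal stock prices: S_uuu = 286.9, S_uud = 162.6, S_udd = 92.12, S_ddd = 52.2
Terminal payoffs (S − K): max(191.9, 0) = 191.9, max(67.56, 0) = 67.56, max(-2.881, 0) = 0, max(-42.8, 0) = 0
Node uu (S = 191.2): V_uu = 1/1.04·[0.2923·191.8750 + 0.7077·67.5625] = 99.9038
Node ud (S = 108.4): V_ud = 1/1.04·[0.2923·67.5625 + 0.7077·0.0000] = 18.9895
Node dd (S = 61.41): V_dd = 1/1.04·[0.2923·0.0000 + 0.7077·0.0000] = 0.0000
Node u (S = 127.5): V_u = 1/1.04·[0.2923·99.9038 + 0.7077·18.9895] = 41.0013
Node d (S = 72.25): V_d = 1/1.04·[0.2923·18.9895 + 0.7077·0.0000] = 5.3373
Node 0 (S = 85): V_0 = 1/1.04·[0.2923·41.0013 + 0.7077·5.3373] = 15.1559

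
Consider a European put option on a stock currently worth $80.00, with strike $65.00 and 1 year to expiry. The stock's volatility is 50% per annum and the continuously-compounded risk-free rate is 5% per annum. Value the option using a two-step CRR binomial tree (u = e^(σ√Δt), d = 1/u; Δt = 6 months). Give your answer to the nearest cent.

$7.42

CRR parameters: u = e^(σ√Δt) = e^(0.5·√0.5) = 1.4241, d = 1/u = 0.7022
Per-period rate: rΔt = 0.05·0.5 = 0.025, so R = e^0.025 = 1.0253
Risk-neutral probability p = (e^0.025 − 0.7022)/(1.4241 − 0.7022) = 0.3231/0.7219 = 0.4476
Terminal stock prices: S_uu = 162.2, S_ud = 80, S_dd = 39.45
Terminal payoffs (K − S): max(-97.25, 0) = 0, max(-15, 0) = 0, max(25.55, 0) = 25.55
Node u (S = 113.9): V_u = e^(−0.025)·[0.4476·0.0000 + 0.5524·0.0000] = 0.0000
Node d (S = 56.18): V_d = e^(−0.025)·[0.4476·0.0000 + 0.5524·25.5545] = 13.7681
Node 0 (S = 80): V_0 = e^(−0.025)·[0.4476·0.0000 + 0.5524·13.7681] = 7.4179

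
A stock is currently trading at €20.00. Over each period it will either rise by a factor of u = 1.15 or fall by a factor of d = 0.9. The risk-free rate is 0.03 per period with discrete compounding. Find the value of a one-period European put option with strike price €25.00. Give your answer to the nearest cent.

Risk-neutral probability p = (1 + 0.03 − 0.9)/(1.15 − 0.9) = 0.1300/0.2500 = 0.5200
Terminal stock prices: S_u = 23, S_d = 18
Terminal payoffs (K − S): max(2, 0) = 2, max(7, 0) = 7
Node 0 (S = 20): V_0 = 1/1.03·[0.5200·2.0000 + 0.4800·7.0000] = 4.2718

€4.27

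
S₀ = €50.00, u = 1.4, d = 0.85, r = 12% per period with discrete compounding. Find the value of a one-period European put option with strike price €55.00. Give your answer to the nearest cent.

€5.68

Risk-neutral probability p = (1 + 0.12 − 0.85)/(1.4 − 0.85) = 0.2700/0.5500 = 0.4909
Terminal stock prices: S_u = 70, S_d = 42.5
Terminal payoffs (K − S): max(-15, 0) = 0, max(12.5, 0) = 12.5
Node 0 (S = 50): V_0 = 1/1.12·[0.4909·0.0000 + 0.5091·12.5000] = 5.6818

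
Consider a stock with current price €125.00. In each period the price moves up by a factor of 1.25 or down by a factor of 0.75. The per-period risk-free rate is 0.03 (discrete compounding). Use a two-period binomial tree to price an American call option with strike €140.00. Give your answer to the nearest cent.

€16.35

Risk-neutral probability p = (1 + 0.03 − 0.75)/(1.25 − 0.75) = 0.2800/0.5000 = 0.5600
Terminal stock prices: S_uu = 195.3, S_ud = 117.2, S_dd = 70.31
Terminal payoffs (S − K): max(55.31, 0) = 55.31, max(-22.81, 0) = 0, max(-69.69, 0) = 0
Node u (S = 156.2): continuation = 1/1.03·[0.5600·55.3125 + 0.4400·0.0000] = 30.0728; exercise value = 16.2500 ≤ continuation, so V_u = 30.0728
Node d (S = 93.75): continuation = 1/1.03·[0.5600·0.0000 + 0.4400·0.0000] = 0.0000; exercise value = 0.0000 ≤ continuation, so V_d = 0.0000
Node 0 (S = 125): continuation = 1/1.03·[0.5600·30.0728 + 0.4400·0.0000] = 16.3503; exercise value = 0.0000 ≤ continuation, so V_0 = 16.3503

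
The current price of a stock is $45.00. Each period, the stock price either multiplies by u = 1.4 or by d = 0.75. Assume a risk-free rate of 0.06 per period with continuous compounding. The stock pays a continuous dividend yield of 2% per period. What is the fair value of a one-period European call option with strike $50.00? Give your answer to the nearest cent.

$5.48

Per-period risk-free factor R = e^0.06 = 1.0618; dividend-adjusted growth = e^(0.06−0.02) = 1.0408.
Risk-neutral probability p = (1.0408 − 0.75)/(1.4 − 0.75) = 0.2908/0.6500 = 0.4474
Terminal stock prices: S_u = 63, S_d = 33.75
Terminal payoffs (S − K): max(13, 0) = 13, max(-16.25, 0) = 0
Node 0 (S = 45): V_0 = e^(−0.06)·[0.4474·13.0000 + 0.5526·0.0000] = 5.4775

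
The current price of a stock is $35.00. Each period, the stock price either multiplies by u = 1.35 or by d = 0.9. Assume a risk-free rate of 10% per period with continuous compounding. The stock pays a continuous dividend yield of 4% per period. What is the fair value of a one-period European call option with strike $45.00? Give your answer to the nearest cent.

$0.73

Per-period risk-free factor R = e^0.1 = 1.1052; dividend-adjusted growth = e^(0.1−0.04) = 1.0618.
Risk-neutral probability p = (1.0618 − 0.9)/(1.35 − 0.9) = 0.1618/0.4500 = 0.3596
Terminal stock prices: S_u = 47.25, S_d = 31.5
Terminal payoffs (S − K): max(2.25, 0) = 2.25, max(-13.5, 0) = 0
Node 0 (S = 35): V_0 = e^(−0.1)·[0.3596·2.2500 + 0.6404·0.0000] = 0.7322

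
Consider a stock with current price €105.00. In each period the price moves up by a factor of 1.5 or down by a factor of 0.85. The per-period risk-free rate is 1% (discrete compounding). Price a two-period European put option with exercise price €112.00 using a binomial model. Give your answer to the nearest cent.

€20.13

Risk-neutral probability p = (1 + 0.01 − 0.85)/(1.5 − 0.85) = 0.1600/0.6500 = 0.2462
Terminal stock prices: S_uu = 236.2, S_ud = 133.9, S_dd = 75.86
Terminal payoffs (K − S): max(-124.2, 0) = 0, max(-21.88, 0) = 0, max(36.14, 0) = 36.14
Node u (S = 157.5): V_u = 1/1.01·[0.2462·0.0000 + 0.7538·0.0000] = 0.0000
Node d (S = 89.25): V_d = 1/1.01·[0.2462·0.0000 + 0.7538·36.1375] = 26.9724
Node 0 (S = 105): V_0 = 1/1.01·[0.2462·0.0000 + 0.7538·26.9724] = 20.1317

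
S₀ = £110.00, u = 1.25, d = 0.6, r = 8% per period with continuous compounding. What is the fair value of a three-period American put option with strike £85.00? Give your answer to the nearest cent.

£5.86

Risk-neutral probability p = (e^0.08 − 0.6)/(1.25 − 0.6) = 0.4833/0.6500 = 0.7435
Terminal stock prices: S_uuu = 214.8, S_uud = 103.1, S_udd = 49.5, S_ddd = 23.76
Terminal payoffs (K − S): max(-129.8, 0) = 0, max(-18.12, 0) = 0, max(35.5, 0) = 35.5, max(61.24, 0) = 61.24
Node uu (S = 171.9): continuation = e^(−0.08)·[0.7435·0.0000 + 0.2565·0.0000] = 0.0000; exercise value = 0.0000 ≤ continuation, so V_uu = 0.0000
Node ud (S = 82.5): continuation = e^(−0.08)·[0.7435·0.0000 + 0.2565·35.5000] = 8.4051; exercise value = 2.5000 ≤ continuation, so V_ud = 8.4051
Node dd (S = 39.6): continuation = e^(−0.08)·[0.7435·35.5000 + 0.2565·61.2400] = 38.8649; exercise value = 45.4000 > continuation, so V_dd = 45.4000 (exercise)
Node u (S = 137.5): continuation = e^(−0.08)·[0.7435·0.0000 + 0.2565·8.4051] = 1.9900; exercise value = 0.0000 ≤ continuation, so V_u = 1.9900
Node d (S = 66): continuation = e^(−0.08)·[0.7435·8.4051 + 0.2565·45.4000] = 16.5179; exercise value = 19.0000 > continuation, so V_d = 19.0000 (exercise)
Node 0 (S = 110): continuation = e^(−0.08)·[0.7435·1.9900 + 0.2565·19.0000] = 5.8643; exercise value = 0.0000 ≤ continuation, so V_0 = 5.8643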